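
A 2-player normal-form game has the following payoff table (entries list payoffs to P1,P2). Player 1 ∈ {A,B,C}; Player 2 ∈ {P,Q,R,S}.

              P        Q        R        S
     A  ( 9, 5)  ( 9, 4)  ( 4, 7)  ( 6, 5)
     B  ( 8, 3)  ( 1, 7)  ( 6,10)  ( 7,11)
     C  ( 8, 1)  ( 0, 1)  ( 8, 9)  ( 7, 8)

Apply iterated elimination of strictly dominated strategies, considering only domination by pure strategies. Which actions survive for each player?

IESDS → P1:{B,C} P2:{R,S}

P2 drop P (R beats it: A:7>5 B:10>3 C:9>1)
P2 drop Q (R beats it: A:7>4 B:10>7 C:9>1)
P1 drop A (B beats it: R:6>4 S:7>6)
P1→{B,C} P2→{R,S}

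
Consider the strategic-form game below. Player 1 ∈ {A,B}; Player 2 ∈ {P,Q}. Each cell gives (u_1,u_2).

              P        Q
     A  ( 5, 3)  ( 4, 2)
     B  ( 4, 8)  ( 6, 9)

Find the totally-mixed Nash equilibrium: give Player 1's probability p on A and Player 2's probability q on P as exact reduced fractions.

(p,q) = (1/2, 2/3)

P1 indiff ⇒ q·5+(1-q)·4 = q·4+(1-q)·6 ⇒ q(1) = (1-q)(2) ⇒ q = 2/3
P2 indiff ⇒ p·3+(1-p)·8 = p·2+(1-p)·9 ⇒ p(1) = (1-p)(1) ⇒ p = 1/2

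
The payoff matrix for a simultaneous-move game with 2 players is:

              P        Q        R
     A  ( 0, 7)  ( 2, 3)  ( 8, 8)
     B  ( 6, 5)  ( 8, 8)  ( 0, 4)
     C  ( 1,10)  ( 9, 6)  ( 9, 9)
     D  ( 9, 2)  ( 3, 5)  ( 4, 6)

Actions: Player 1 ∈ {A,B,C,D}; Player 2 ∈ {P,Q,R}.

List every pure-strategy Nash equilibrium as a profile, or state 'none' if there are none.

Equilibria: none

(A,P): not NE [P1→D gives 9>0; P2→R gives 8>7]
(A,Q): not NE [P1→C gives 9>2; P2→R gives 8>3]
(A,R): not NE [P1→C gives 9>8]
(B,P): not NE [P1→D gives 9>6; P2→Q gives 8>5]
(B,Q): not NE [P1→C gives 9>8]
(B,R): not NE [P1→C gives 9>0; P2→Q gives 8>4]
(C,P): not NE [P1→D gives 9>1]
(C,Q): not NE [P2→P gives 10>6]
(C,R): not NE [P2→P gives 10>9]
(D,P): not NE [P2→R gives 6>2]
(D,Q): not NE [P1→C gives 9>3; P2→R gives 6>5]
(D,R): not NE [P1→C gives 9>4]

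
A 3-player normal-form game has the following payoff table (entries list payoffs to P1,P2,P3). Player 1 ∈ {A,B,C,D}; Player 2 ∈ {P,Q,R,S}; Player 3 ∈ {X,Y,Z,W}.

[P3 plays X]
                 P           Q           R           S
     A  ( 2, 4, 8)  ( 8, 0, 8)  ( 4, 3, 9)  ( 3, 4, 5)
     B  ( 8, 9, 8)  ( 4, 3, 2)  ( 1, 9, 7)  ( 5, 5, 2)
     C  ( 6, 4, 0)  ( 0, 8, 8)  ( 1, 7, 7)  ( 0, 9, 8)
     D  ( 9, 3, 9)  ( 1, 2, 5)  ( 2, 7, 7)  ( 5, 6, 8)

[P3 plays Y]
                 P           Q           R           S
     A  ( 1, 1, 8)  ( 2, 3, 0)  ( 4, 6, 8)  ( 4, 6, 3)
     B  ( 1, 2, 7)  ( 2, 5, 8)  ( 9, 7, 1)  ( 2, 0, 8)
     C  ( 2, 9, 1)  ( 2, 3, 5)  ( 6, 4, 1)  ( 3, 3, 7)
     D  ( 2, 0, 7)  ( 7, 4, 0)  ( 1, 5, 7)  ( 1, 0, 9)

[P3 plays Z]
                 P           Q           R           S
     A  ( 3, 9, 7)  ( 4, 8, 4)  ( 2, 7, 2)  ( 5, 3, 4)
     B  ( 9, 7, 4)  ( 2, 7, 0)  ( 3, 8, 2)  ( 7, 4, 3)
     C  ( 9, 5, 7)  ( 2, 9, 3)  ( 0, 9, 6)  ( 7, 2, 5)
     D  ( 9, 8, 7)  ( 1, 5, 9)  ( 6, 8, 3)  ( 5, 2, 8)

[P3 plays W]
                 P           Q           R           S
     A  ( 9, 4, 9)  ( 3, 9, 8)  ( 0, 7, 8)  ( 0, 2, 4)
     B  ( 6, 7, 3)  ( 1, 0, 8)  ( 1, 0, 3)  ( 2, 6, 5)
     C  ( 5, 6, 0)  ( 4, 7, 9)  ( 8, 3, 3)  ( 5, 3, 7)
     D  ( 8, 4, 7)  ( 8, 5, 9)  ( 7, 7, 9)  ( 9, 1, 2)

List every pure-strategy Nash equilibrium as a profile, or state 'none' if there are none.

Equilibria: none

(A,P,X): not NE [P1→D gives 9>2; P3→W gives 9>8]
(A,P,Y): not NE [P1→D gives 2>1; P2→S gives 6>1; P3→W gives 9>8]
(A,P,Z): not NE [P1→D gives 9>3; P3→W gives 9>7]
(A,P,W): not NE [P2→Q gives 9>4]
(A,Q,X): not NE [P2→S gives 4>0]
(A,Q,Y): not NE [P1→D gives 7>2; P2→S gives 6>3; P3→W gives 8>0]
(A,Q,Z): not NE [P2→P gives 9>8; P3→W gives 8>4]
(A,Q,W): not NE [P1→D gives 8>3]
(A,R,X): not NE [P2→S gives 4>3]
(A,R,Y): not NE [P1→B gives 9>4; P3→X gives 9>8]
(A,R,Z): not NE [P1→D gives 6>2; P2→P gives 9>7; P3→X gives 9>2]
(A,R,W): not NE [P1→C gives 8>0; P2→Q gives 9>7; P3→X gives 9>8]
(A,S,X): not NE [P1→D gives 5>3]
(A,S,Y): not NE [P3→X gives 5>3]
(A,S,Z): not NE [P1→C gives 7>5; P2→P gives 9>3; P3→X gives 5>4]
(A,S,W): not NE [P1→D gives 9>0; P2→Q gives 9>2; P3→X gives 5>4]
(B,P,X): not NE [P1→D gives 9>8]
(B,P,Y): not NE [P1→D gives 2>1; P2→R gives 7>2; P3→X gives 8>7]
(B,P,Z): not NE [P2→R gives 8>7; P3→X gives 8>4]
(B,P,W): not NE [P1→A gives 9>6; P3→X gives 8>3]
(B,Q,X): not NE [P1→A gives 8>4; P2→R gives 9>3; P3→W gives 8>2]
(B,Q,Y): not NE [P1→D gives 7>2; P2→R gives 7>5]
(B,Q,Z): not NE [P1→A gives 4>2; P2→R gives 8>7; P3→W gives 8>0]
(B,Q,W): not NE [P1→D gives 8>1; P2→P gives 7>0]
(B,R,X): not NE [P1→A gives 4>1]
(B,R,Y): not NE [P3→X gives 7>1]
(B,R,Z): not NE [P1→D gives 6>3; P3→X gives 7>2]
(B,R,W): not NE [P1→C gives 8>1; P2→P gives 7>0; P3→X gives 7>3]
(B,S,X): not NE [P2→R gives 9>5; P3→Y gives 8>2]
(B,S,Y): not NE [P1→A gives 4>2; P2→R gives 7>0]
(B,S,Z): not NE [P2→R gives 8>4; P3→Y gives 8>3]
(B,S,W): not NE [P1→D gives 9>2; P2→P gives 7>6; P3→Y gives 8>5]
(C,P,X): not NE [P1→D gives 9>6; P2→S gives 9>4; P3→Z gives 7>0]
(C,P,Y): not NE [P3→Z gives 7>1]
(C,P,Z): not NE [P2→R gives 9>5]
(C,P,W): not NE [P1→A gives 9>5; P2→Q gives 7>6; P3→Z gives 7>0]
(C,Q,X): not NE [P1→A gives 8>0; P2→S gives 9>8; P3→W gives 9>8]
(C,Q,Y): not NE [P1→D gives 7>2; P2→P gives 9>3; P3→W gives 9>5]
(C,Q,Z): not NE [P1→A gives 4>2; P3→W gives 9>3]
(C,Q,W): not NE [P1→D gives 8>4]
(C,R,X): not NE [P1→A gives 4>1; P2→S gives 9>7]
(C,R,Y): not NE [P1→B gives 9>6; P2→P gives 9>4; P3→X gives 7>1]
(C,R,Z): not NE [P1→D gives 6>0; P3→X gives 7>6]
(C,R,W): not NE [P2→Q gives 7>3; P3→X gives 7>3]
(C,S,X): not NE [P1→D gives 5>0]
(C,S,Y): not NE [P1→A gives 4>3; P2→P gives 9>3; P3→X gives 8>7]
(C,S,Z): not NE [P2→R gives 9>2; P3→X gives 8>5]
(C,S,W): not NE [P1→D gives 9>5; P2→Q gives 7>3; P3→X gives 8>7]
(D,P,X): not NE [P2→R gives 7>3]
(D,P,Y): not NE [P2→R gives 5>0; P3→X gives 9>7]
(D,P,Z): not NE [P3→X gives 9>7]
(D,P,W): not NE [P1→A gives 9>8; P2→R gives 7>4; P3→X gives 9>7]
(D,Q,X): not NE [P1→A gives 8>1; P2→R gives 7>2; P3→W gives 9>5]
(D,Q,Y): not NE [P2→R gives 5>4; P3→W gives 9>0]
(D,Q,Z): not NE [P1→A gives 4>1; P2→R gives 8>5]
(D,Q,W): not NE [P2→R gives 7>5]
(D,R,X): not NE [P1→A gives 4>2; P3→W gives 9>7]
(D,R,Y): not NE [P1→B gives 9>1; P3→W gives 9>7]
(D,R,Z): not NE [P3→W gives 9>3]
(D,R,W): not NE [P1→C gives 8>7]
(D,S,X): not NE [P2→R gives 7>6; P3→Y gives 9>8]
(D,S,Y): not NE [P1→A gives 4>1; P2→R gives 5>0]
(D,S,Z): not NE [P1→C gives 7>5; P2→R gives 8>2; P3→Y gives 9>8]
(D,S,W): not NE [P2→R gives 7>1; P3→Y gives 9>2]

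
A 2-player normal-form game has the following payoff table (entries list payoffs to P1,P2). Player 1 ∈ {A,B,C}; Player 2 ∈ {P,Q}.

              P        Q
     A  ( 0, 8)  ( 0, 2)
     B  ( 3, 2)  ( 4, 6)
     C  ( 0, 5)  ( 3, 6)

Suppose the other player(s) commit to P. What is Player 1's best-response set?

u_1(A vs P) = 0
u_1(B vs P) = 3
u_1(C vs P) = 0
max payoff 3 at {B}

BR_1 = {B}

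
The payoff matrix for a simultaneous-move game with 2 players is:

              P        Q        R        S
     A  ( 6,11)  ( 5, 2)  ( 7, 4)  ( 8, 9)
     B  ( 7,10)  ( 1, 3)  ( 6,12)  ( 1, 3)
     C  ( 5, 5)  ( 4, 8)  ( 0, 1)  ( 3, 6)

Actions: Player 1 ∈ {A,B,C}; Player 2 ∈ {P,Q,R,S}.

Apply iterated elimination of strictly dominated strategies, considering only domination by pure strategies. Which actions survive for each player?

Remaining: P1:{A,B} P2:{P,R}

P1 drop C (A beats it: P:6>5 Q:5>4 R:7>0 S:8>3)
P2 drop Q (P beats it: A:11>2 B:10>3)
P2 drop S (P beats it: A:11>9 B:10>3)
P1→{A,B} P2→{P,R}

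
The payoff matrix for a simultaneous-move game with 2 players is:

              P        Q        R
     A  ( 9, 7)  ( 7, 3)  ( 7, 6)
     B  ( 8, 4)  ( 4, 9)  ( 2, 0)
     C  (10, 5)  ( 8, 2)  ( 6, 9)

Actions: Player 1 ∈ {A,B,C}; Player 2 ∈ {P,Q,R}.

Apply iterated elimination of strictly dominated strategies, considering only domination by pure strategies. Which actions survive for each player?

P1 drop B (A beats it: P:9>8 Q:7>4 R:7>2)
P2 drop Q (P beats it: A:7>3 C:5>2)
P1→{A,C} P2→{P,R}

Survivors P1:{A,C} P2:{P,R}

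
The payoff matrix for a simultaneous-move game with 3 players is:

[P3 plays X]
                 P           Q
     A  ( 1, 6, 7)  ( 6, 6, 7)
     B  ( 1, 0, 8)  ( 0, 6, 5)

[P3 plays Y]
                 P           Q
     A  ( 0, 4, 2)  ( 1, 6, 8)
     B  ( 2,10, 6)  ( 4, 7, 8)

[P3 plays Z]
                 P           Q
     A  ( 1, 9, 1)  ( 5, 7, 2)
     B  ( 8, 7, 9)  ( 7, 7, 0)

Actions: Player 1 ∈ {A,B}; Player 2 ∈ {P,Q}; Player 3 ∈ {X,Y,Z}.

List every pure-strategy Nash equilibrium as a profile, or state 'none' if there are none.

(A,P,X): NE
(A,P,Y): not NE [P1→B gives 2>0; P2→Q gives 6>4; P3→X gives 7>2]
(A,P,Z): not NE [P1→B gives 8>1; P3→X gives 7>1]
(A,Q,X): not NE [P3→Y gives 8>7]
(A,Q,Y): not NE [P1→B gives 4>1]
(A,Q,Z): not NE [P1→B gives 7>5; P2→P gives 9>7; P3→Y gives 8>2]
(B,P,X): not NE [P2→Q gives 6>0; P3→Z gives 9>8]
(B,P,Y): not NE [P3→Z gives 9>6]
(B,P,Z): NE
(B,Q,X): not NE [P1→A gives 6>0; P3→Y gives 8>5]
(B,Q,Y): not NE [P2→P gives 10>7]
(B,Q,Z): not NE [P3→Y gives 8>0]

NE set: (A,P,X), (B,P,Z)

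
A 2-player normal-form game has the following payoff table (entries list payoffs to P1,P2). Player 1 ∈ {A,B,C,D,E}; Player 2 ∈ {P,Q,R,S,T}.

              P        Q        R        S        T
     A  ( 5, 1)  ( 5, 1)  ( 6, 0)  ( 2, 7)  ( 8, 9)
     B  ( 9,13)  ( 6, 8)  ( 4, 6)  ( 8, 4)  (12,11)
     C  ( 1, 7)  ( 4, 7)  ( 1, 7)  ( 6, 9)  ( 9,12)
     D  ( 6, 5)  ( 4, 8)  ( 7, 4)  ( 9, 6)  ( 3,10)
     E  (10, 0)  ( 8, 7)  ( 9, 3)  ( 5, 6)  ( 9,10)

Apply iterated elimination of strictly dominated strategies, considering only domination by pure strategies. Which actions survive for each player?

P1 drop A (E beats it: P:10>5 Q:8>5 R:9>6 S:5>2 T:9>8)
P1 drop C (B beats it: P:9>1 Q:6>4 R:4>1 S:8>6 T:12>9)
P2 drop Q (T beats it: B:11>8 D:10>8 E:10>7)
P2 drop R (T beats it: B:11>6 D:10>4 E:10>3)
P2 drop S (T beats it: B:11>4 D:10>6 E:10>6)
P1 drop D (B beats it: P:9>6 T:12>3)
P1→{B,E} P2→{P,T}

Survivors P1:{B,E} P2:{P,T}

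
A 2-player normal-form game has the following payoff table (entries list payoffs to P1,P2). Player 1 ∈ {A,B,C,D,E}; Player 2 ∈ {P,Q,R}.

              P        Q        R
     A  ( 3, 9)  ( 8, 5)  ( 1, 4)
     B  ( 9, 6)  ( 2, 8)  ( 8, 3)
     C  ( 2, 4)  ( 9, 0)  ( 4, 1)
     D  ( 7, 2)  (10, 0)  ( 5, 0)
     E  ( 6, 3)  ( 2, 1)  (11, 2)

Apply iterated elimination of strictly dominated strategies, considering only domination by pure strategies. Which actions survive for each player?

Remaining: P1:{B,D} P2:{P,Q}

P1 drop A (D beats it: P:7>3 Q:10>8 R:5>1)
P1 drop C (D beats it: P:7>2 Q:10>9 R:5>4)
P2 drop R (P beats it: B:6>3 D:2>0 E:3>2)
P1 drop E (D beats it: P:7>6 Q:10>2)
P1→{B,D} P2→{P,Q}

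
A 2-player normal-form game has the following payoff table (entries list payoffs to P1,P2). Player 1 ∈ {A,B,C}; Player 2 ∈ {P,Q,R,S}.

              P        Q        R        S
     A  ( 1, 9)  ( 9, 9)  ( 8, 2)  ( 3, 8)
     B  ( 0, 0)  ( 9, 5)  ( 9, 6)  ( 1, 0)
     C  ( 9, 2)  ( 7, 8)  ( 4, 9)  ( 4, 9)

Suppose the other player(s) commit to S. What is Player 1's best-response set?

P1 best: {C}

u_1(A vs S) = 3
u_1(B vs S) = 1
u_1(C vs S) = 4
max payoff 4 at {C}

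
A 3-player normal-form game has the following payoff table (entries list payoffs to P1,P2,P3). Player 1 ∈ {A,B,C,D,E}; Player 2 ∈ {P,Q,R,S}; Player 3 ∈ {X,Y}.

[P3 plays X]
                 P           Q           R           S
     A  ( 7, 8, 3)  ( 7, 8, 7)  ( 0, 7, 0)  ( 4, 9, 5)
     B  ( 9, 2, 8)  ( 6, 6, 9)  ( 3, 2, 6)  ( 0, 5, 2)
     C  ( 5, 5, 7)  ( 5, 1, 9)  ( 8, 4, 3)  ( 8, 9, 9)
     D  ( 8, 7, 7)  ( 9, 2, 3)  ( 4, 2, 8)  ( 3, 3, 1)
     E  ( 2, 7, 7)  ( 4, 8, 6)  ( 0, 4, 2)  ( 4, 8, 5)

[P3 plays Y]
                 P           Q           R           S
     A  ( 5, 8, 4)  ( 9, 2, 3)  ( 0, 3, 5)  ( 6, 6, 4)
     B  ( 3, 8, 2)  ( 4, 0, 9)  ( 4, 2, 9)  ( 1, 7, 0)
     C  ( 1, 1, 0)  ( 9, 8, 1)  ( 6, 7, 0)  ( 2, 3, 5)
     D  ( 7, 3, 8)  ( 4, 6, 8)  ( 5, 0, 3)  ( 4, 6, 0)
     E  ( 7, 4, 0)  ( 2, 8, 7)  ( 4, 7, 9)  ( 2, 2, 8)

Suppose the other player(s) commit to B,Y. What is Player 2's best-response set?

P2 best: {P}

u_2(P vs B,Y) = 8
u_2(Q vs B,Y) = 0
u_2(R vs B,Y) = 2
u_2(S vs B,Y) = 7
max payoff 8 at {P}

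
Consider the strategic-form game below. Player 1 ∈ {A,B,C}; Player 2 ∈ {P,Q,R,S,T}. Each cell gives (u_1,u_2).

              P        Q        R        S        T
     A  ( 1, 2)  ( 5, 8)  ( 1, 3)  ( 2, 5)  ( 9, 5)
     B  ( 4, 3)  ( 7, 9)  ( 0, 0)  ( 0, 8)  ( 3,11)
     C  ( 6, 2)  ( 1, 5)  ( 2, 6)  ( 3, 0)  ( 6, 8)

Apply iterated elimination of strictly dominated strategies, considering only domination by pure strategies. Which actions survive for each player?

P2 drop P (Q beats it: A:8>2 B:9>3 C:5>2)
P2 drop R (T beats it: A:5>3 B:11>0 C:8>6)
P2 drop S (Q beats it: A:8>5 B:9>8 C:5>0)
P1 drop C (A beats it: Q:5>1 T:9>6)
P1→{A,B} P2→{Q,T}

Remaining: P1:{A,B} P2:{Q,T}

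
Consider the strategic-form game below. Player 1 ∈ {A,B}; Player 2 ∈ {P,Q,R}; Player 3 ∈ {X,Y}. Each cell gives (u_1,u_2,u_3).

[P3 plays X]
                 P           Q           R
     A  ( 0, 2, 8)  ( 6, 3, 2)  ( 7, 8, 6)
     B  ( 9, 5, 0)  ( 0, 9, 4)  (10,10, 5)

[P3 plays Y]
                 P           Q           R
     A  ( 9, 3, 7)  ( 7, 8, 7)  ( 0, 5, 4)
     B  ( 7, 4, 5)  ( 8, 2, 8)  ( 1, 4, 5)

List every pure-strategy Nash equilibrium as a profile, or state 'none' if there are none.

(A,P,X): not NE [P1→B gives 9>0; P2→R gives 8>2]
(A,P,Y): not NE [P2→Q gives 8>3; P3→X gives 8>7]
(A,Q,X): not NE [P2→R gives 8>3; P3→Y gives 7>2]
(A,Q,Y): not NE [P1→B gives 8>7]
(A,R,X): not NE [P1→B gives 10>7]
(A,R,Y): not NE [P1→B gives 1>0; P2→Q gives 8>5; P3→X gives 6>4]
(B,P,X): not NE [P2→R gives 10>5; P3→Y gives 5>0]
(B,P,Y): not NE [P1→A gives 9>7]
(B,Q,X): not NE [P1→A gives 6>0; P2→R gives 10>9; P3→Y gives 8>4]
(B,Q,Y): not NE [P2→R gives 4>2]
(B,R,X): NE
(B,R,Y): NE

PSNE = {(B,R,X), (B,R,Y)}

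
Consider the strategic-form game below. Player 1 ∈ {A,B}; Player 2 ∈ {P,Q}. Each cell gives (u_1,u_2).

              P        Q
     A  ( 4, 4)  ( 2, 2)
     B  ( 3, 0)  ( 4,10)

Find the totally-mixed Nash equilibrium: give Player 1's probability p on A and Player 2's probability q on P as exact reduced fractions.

P1 indiff ⇒ q·4+(1-q)·2 = q·3+(1-q)·4 ⇒ q(1) = (1-q)(2) ⇒ q = 2/3
P2 indiff ⇒ p·4+(1-p)·0 = p·2+(1-p)·10 ⇒ p(2) = (1-p)(10) ⇒ p = 5/6

(p,q) = (5/6, 2/3)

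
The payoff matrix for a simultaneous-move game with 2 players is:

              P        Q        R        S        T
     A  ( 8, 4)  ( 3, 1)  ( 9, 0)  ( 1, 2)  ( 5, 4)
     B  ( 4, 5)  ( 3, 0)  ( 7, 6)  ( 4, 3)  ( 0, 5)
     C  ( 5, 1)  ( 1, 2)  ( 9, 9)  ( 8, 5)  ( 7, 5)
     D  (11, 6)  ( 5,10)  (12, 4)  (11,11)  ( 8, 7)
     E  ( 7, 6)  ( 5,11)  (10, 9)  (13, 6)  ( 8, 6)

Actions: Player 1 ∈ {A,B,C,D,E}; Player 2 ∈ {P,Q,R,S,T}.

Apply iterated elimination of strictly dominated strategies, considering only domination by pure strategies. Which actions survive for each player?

P1 drop A (D beats it: P:11>8 Q:5>3 R:12>9 S:11>1 T:8>5)
P1 drop B (D beats it: P:11>4 Q:5>3 R:12>7 S:11>4 T:8>0)
P1 drop C (D beats it: P:11>5 Q:5>1 R:12>9 S:11>8 T:8>7)
P2 drop P (Q beats it: D:10>6 E:11>6)
P2 drop R (Q beats it: D:10>4 E:11>9)
P2 drop T (Q beats it: D:10>7 E:11>6)
P1→{D,E} P2→{Q,S}

Survivors P1:{D,E} P2:{Q,S}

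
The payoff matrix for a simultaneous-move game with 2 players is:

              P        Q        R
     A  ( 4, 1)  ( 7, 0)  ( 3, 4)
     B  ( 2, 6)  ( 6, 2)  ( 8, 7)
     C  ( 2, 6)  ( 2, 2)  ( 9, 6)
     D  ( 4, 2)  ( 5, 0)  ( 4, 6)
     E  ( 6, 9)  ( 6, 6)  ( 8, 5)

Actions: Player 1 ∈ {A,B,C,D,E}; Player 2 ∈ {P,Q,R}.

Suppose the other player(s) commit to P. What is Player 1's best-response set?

u_1(A vs P) = 4
u_1(B vs P) = 2
u_1(C vs P) = 2
u_1(D vs P) = 4
u_1(E vs P) = 6
max payoff 6 at {E}

BR_1 = {E}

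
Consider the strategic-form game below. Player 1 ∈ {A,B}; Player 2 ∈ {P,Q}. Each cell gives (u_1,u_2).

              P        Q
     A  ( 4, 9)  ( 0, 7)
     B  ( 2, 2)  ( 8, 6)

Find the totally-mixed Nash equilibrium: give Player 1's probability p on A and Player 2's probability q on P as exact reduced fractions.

p=2/3, q=4/5

P1 indiff ⇒ q·4+(1-q)·0 = q·2+(1-q)·8 ⇒ q(2) = (1-q)(8) ⇒ q = 4/5
P2 indiff ⇒ p·9+(1-p)·2 = p·7+(1-p)·6 ⇒ p(2) = (1-p)(4) ⇒ p = 2/3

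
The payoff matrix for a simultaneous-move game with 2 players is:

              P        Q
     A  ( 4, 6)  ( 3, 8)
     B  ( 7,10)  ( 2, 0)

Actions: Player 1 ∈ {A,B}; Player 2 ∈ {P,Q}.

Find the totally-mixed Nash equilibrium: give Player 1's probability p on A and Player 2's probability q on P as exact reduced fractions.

P1 mixes 5/6 on A; P2 mixes 1/4 on P

P1 indiff ⇒ q·4+(1-q)·3 = q·7+(1-q)·2 ⇒ q(-3) = (1-q)(-1) ⇒ q = 1/4
P2 indiff ⇒ p·6+(1-p)·10 = p·8+(1-p)·0 ⇒ p(-2) = (1-p)(-10) ⇒ p = 5/6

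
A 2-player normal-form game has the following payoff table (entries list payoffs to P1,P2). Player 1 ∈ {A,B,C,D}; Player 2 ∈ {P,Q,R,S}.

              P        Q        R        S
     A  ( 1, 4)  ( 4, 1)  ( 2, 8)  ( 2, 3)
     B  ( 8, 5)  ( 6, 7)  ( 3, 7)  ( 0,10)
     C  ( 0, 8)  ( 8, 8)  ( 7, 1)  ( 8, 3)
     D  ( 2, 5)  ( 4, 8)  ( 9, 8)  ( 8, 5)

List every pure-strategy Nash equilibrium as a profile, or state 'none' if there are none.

(A,P): not NE [P1→B gives 8>1; P2→R gives 8>4]
(A,Q): not NE [P1→C gives 8>4; P2→R gives 8>1]
(A,R): not NE [P1→D gives 9>2]
(A,S): not NE [P1→D gives 8>2; P2→R gives 8>3]
(B,P): not NE [P2→S gives 10>5]
(B,Q): not NE [P1→C gives 8>6; P2→S gives 10>7]
(B,R): not NE [P1→D gives 9>3; P2→S gives 10>7]
(B,S): not NE [P1→D gives 8>0]
(C,P): not NE [P1→B gives 8>0]
(C,Q): NE
(C,R): not NE [P1→D gives 9>7; P2→Q gives 8>1]
(C,S): not NE [P2→Q gives 8>3]
(D,P): not NE [P1→B gives 8>2; P2→R gives 8>5]
(D,Q): not NE [P1→C gives 8>4]
(D,R): NE
(D,S): not NE [P2→R gives 8>5]

NE set: (C,Q), (D,R)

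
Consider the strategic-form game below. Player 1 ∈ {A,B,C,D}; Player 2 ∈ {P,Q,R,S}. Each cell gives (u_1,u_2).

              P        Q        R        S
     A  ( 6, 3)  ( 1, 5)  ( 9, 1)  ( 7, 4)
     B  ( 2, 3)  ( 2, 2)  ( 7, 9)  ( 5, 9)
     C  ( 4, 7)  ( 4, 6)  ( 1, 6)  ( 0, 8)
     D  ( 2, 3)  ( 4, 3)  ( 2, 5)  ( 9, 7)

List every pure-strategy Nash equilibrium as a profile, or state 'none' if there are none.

(A,P): not NE [P2→Q gives 5>3]
(A,Q): not NE [P1→D gives 4>1]
(A,R): not NE [P2→Q gives 5>1]
(A,S): not NE [P1→D gives 9>7; P2→Q gives 5>4]
(B,P): not NE [P1→A gives 6>2; P2→S gives 9>3]
(B,Q): not NE [P1→D gives 4>2; P2→S gives 9>2]
(B,R): not NE [P1→A gives 9>7]
(B,S): not NE [P1→D gives 9>5]
(C,P): not NE [P1→A gives 6>4; P2→S gives 8>7]
(C,Q): not NE [P2→S gives 8>6]
(C,R): not NE [P1→A gives 9>1; P2→S gives 8>6]
(C,S): not NE [P1→D gives 9>0]
(D,P): not NE [P1→A gives 6>2; P2→S gives 7>3]
(D,Q): not NE [P2→S gives 7>3]
(D,R): not NE [P1→A gives 9>2; P2→S gives 7>5]
(D,S): NE

PSNE = {(D,S)}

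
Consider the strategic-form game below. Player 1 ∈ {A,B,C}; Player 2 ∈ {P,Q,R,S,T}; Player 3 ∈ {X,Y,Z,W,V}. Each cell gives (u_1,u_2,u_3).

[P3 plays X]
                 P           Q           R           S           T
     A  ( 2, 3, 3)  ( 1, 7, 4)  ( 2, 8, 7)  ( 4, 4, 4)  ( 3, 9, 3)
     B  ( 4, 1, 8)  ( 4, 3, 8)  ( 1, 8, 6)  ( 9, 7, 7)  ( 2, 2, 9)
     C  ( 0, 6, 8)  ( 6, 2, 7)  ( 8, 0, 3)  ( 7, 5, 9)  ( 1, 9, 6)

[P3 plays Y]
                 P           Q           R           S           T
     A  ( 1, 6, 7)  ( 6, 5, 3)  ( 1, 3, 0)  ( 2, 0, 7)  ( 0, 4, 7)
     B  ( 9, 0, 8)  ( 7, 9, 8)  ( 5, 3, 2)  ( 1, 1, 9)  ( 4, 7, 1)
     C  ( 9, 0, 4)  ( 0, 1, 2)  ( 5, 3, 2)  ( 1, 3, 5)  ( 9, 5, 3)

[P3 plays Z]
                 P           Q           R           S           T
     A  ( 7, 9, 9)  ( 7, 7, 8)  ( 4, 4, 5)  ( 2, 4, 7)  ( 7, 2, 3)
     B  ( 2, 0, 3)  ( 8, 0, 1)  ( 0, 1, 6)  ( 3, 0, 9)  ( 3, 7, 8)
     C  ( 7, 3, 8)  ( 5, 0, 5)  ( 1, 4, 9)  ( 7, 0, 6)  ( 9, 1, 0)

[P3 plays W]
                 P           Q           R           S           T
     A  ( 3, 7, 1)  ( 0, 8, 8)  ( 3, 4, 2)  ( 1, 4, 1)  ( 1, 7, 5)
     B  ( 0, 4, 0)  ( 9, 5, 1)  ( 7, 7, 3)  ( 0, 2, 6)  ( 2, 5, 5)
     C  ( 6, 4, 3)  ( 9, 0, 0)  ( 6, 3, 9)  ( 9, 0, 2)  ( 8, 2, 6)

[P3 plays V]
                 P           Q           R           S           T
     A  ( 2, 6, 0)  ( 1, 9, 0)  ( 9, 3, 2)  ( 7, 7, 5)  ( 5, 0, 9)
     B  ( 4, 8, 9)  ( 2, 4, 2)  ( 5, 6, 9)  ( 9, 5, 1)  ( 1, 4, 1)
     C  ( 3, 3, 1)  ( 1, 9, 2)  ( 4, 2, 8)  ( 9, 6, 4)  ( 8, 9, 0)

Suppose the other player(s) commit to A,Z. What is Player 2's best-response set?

u_2(P vs A,Z) = 9
u_2(Q vs A,Z) = 7
u_2(R vs A,Z) = 4
u_2(S vs A,Z) = 4
u_2(T vs A,Z) = 2
max payoff 9 at {P}

argmax u_2 = {P}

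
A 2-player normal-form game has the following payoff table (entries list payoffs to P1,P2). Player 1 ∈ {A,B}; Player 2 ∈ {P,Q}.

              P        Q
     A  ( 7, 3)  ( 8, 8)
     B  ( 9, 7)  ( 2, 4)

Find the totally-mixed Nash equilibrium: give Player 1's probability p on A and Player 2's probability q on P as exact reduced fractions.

P1 indiff ⇒ q·7+(1-q)·8 = q·9+(1-q)·2 ⇒ q(-2) = (1-q)(-6) ⇒ q = 3/4
P2 indiff ⇒ p·3+(1-p)·7 = p·8+(1-p)·4 ⇒ p(-5) = (1-p)(-3) ⇒ p = 3/8

(p,q) = (3/8, 3/4)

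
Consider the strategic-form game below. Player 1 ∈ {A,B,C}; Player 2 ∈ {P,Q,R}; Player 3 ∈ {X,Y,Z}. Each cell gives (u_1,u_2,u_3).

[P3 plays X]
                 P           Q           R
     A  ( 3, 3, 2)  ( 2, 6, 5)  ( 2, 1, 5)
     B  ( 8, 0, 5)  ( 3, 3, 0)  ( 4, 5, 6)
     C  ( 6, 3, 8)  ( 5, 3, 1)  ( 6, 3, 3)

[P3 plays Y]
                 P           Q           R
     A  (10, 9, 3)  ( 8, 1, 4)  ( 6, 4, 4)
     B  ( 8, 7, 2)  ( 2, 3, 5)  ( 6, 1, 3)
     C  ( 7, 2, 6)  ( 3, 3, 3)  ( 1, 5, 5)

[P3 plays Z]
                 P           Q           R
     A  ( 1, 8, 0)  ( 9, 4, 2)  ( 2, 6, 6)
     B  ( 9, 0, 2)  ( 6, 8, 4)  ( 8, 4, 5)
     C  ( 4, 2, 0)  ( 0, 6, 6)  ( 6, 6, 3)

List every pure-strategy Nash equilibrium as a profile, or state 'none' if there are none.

(A,P,X): not NE [P1→B gives 8>3; P2→Q gives 6>3; P3→Y gives 3>2]
(A,P,Y): NE
(A,P,Z): not NE [P1→B gives 9>1; P3→Y gives 3>0]
(A,Q,X): not NE [P1→C gives 5>2]
(A,Q,Y): not NE [P2→P gives 9>1; P3→X gives 5>4]
(A,Q,Z): not NE [P2→P gives 8>4; P3→X gives 5>2]
(A,R,X): not NE [P1→C gives 6>2; P2→Q gives 6>1; P3→Z gives 6>5]
(A,R,Y): not NE [P2→P gives 9>4; P3→Z gives 6>4]
(A,R,Z): not NE [P1→B gives 8>2; P2→P gives 8>6]
(B,P,X): not NE [P2→R gives 5>0]
(B,P,Y): not NE [P1→A gives 10>8; P3→X gives 5>2]
(B,P,Z): not NE [P2→Q gives 8>0; P3→X gives 5>2]
(B,Q,X): not NE [P1→C gives 5>3; P2→R gives 5>3; P3→Y gives 5>0]
(B,Q,Y): not NE [P1→A gives 8>2; P2→P gives 7>3]
(B,Q,Z): not NE [P1→A gives 9>6; P3→Y gives 5>4]
(B,R,X): not NE [P1→C gives 6>4]
(B,R,Y): not NE [P2→P gives 7>1; P3→X gives 6>3]
(B,R,Z): not NE [P2→Q gives 8>4; P3→X gives 6>5]
(C,P,X): not NE [P1→B gives 8>6]
(C,P,Y): not NE [P1→A gives 10>7; P2→R gives 5>2; P3→X gives 8>6]
(C,P,Z): not NE [P1→B gives 9>4; P2→R gives 6>2; P3→X gives 8>0]
(C,Q,X): not NE [P3→Z gives 6>1]
(C,Q,Y): not NE [P1→A gives 8>3; P2→R gives 5>3; P3→Z gives 6>3]
(C,Q,Z): not NE [P1→A gives 9>0]
(C,R,X): not NE [P3→Y gives 5>3]
(C,R,Y): not NE [P1→B gives 6>1]
(C,R,Z): not NE [P1→B gives 8>6; P3→Y gives 5>3]

Nash profiles: (A,P,Y)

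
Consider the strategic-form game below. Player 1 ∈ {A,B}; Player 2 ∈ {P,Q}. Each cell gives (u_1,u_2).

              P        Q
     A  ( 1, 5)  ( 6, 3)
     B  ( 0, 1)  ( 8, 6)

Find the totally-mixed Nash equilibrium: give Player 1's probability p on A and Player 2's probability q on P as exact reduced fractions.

(p,q) = (5/7, 2/3)

P1 indiff ⇒ q·1+(1-q)·6 = q·0+(1-q)·8 ⇒ q(1) = (1-q)(2) ⇒ q = 2/3
P2 indiff ⇒ p·5+(1-p)·1 = p·3+(1-p)·6 ⇒ p(2) = (1-p)(5) ⇒ p = 5/7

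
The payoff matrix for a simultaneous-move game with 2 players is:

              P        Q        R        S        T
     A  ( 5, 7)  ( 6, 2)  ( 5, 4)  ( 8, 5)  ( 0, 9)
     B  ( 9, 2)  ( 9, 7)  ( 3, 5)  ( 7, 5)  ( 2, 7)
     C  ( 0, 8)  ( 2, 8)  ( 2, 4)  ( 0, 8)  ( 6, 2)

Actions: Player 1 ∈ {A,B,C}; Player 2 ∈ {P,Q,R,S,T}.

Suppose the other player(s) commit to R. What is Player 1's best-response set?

u_1(A vs R) = 5
u_1(B vs R) = 3
u_1(C vs R) = 2
max payoff 5 at {A}

BR_1 = {A}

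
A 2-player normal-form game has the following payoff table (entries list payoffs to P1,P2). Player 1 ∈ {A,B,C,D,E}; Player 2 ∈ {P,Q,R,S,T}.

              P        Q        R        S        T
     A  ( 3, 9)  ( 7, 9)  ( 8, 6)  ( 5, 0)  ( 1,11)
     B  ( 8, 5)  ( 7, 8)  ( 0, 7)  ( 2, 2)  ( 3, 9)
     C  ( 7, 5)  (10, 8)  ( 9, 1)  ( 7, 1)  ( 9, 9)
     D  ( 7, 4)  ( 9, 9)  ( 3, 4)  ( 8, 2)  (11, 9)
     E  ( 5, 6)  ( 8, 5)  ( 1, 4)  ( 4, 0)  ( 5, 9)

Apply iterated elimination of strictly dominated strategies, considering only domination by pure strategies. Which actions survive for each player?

P1 drop A (C beats it: P:7>3 Q:10>7 R:9>8 S:7>5 T:9>1)
P1 drop E (C beats it: P:7>5 Q:10>8 R:9>1 S:7>4 T:9>5)
P2 drop P (Q beats it: B:8>5 C:8>5 D:9>4)
P1 drop B (C beats it: Q:10>7 R:9>0 S:7>2 T:9>3)
P2 drop R (Q beats it: C:8>1 D:9>4)
P2 drop S (Q beats it: C:8>1 D:9>2)
P1→{C,D} P2→{Q,T}

IESDS → P1:{C,D} P2:{Q,T}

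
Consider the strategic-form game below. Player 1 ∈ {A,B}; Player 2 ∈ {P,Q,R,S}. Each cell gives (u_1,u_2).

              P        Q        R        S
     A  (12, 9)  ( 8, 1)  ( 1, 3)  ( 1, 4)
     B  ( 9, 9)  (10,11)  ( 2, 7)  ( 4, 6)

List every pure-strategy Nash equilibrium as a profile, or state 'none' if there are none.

(A,P): NE
(A,Q): not NE [P1→B gives 10>8; P2→P gives 9>1]
(A,R): not NE [P1→B gives 2>1; P2→P gives 9>3]
(A,S): not NE [P1→B gives 4>1; P2→P gives 9>4]
(B,P): not NE [P1→A gives 12>9; P2→Q gives 11>9]
(B,Q): NE
(B,R): not NE [P2→Q gives 11>7]
(B,S): not NE [P2→Q gives 11>6]

Nash profiles: (A,P), (B,Q)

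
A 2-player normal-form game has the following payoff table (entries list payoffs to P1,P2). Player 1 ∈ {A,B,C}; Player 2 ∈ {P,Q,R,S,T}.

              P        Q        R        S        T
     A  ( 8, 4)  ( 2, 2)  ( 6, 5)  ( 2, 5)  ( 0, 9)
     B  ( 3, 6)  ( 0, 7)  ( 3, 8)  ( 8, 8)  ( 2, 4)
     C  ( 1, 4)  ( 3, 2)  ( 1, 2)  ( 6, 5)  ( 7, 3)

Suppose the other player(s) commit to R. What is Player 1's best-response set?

u_1(A vs R) = 6
u_1(B vs R) = 3
u_1(C vs R) = 1
max payoff 6 at {A}

argmax u_1 = {A}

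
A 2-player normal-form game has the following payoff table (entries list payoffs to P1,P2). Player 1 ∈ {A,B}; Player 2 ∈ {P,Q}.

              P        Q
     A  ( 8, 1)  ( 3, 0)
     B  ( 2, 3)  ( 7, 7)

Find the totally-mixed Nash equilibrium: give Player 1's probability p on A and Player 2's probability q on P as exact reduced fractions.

p=4/5, q=2/5

P1 indiff ⇒ q·8+(1-q)·3 = q·2+(1-q)·7 ⇒ q(6) = (1-q)(4) ⇒ q = 2/5
P2 indiff ⇒ p·1+(1-p)·3 = p·0+(1-p)·7 ⇒ p(1) = (1-p)(4) ⇒ p = 4/5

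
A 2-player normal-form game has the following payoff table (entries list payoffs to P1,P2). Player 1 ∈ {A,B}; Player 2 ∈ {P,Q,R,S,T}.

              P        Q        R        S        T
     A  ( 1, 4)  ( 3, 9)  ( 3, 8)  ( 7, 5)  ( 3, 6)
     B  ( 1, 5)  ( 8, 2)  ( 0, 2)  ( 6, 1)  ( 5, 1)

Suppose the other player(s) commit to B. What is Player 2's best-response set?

u_2(P vs B) = 5
u_2(Q vs B) = 2
u_2(R vs B) = 2
u_2(S vs B) = 1
u_2(T vs B) = 1
max payoff 5 at {P}

P2 best: {P}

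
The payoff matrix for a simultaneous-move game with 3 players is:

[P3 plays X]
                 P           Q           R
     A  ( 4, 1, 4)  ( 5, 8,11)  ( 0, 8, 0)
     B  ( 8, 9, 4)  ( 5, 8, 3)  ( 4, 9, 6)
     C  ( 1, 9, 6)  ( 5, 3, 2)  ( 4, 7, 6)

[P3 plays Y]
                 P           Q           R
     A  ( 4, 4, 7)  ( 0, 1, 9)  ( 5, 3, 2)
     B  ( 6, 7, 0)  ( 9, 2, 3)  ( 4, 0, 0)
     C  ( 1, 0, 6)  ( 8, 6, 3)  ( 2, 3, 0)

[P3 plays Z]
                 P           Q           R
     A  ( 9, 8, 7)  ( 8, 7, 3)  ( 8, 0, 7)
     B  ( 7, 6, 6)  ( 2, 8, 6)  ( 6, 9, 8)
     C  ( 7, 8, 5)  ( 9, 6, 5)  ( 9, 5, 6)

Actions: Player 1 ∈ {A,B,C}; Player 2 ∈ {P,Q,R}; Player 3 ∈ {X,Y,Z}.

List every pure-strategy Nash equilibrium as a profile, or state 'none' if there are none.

(A,P,X): not NE [P1→B gives 8>4; P2→R gives 8>1; P3→Z gives 7>4]
(A,P,Y): not NE [P1→B gives 6>4]
(A,P,Z): NE
(A,Q,X): NE
(A,Q,Y): not NE [P1→B gives 9>0; P2→P gives 4>1; P3→X gives 11>9]
(A,Q,Z): not NE [P1→C gives 9>8; P2→P gives 8>7; P3→X gives 11>3]
(A,R,X): not NE [P1→C gives 4>0; P3→Z gives 7>0]
(A,R,Y): not NE [P2→P gives 4>3; P3→Z gives 7>2]
(A,R,Z): not NE [P1→C gives 9>8; P2→P gives 8>0]
(B,P,X): not NE [P3→Z gives 6>4]
(B,P,Y): not NE [P3→Z gives 6>0]
(B,P,Z): not NE [P1→A gives 9>7; P2→R gives 9>6]
(B,Q,X): not NE [P2→R gives 9>8; P3→Z gives 6>3]
(B,Q,Y): not NE [P2→P gives 7>2; P3→Z gives 6>3]
(B,Q,Z): not NE [P1→C gives 9>2; P2→R gives 9>8]
(B,R,X): not NE [P3→Z gives 8>6]
(B,R,Y): not NE [P1→A gives 5>4; P2→P gives 7>0; P3→Z gives 8>0]
(B,R,Z): not NE [P1→C gives 9>6]
(C,P,X): not NE [P1→B gives 8>1]
(C,P,Y): not NE [P1→B gives 6>1; P2→Q gives 6>0]
(C,P,Z): not NE [P1→A gives 9>7; P3→Y gives 6>5]
(C,Q,X): not NE [P2→P gives 9>3; P3→Z gives 5>2]
(C,Q,Y): not NE [P1→B gives 9>8; P3→Z gives 5>3]
(C,Q,Z): not NE [P2→P gives 8>6]
(C,R,X): not NE [P2→P gives 9>7]
(C,R,Y): not NE [P1→A gives 5>2; P2→Q gives 6>3; P3→Z gives 6>0]
(C,R,Z): not NE [P2→P gives 8>5]

Nash profiles: (A,P,Z), (A,Q,X)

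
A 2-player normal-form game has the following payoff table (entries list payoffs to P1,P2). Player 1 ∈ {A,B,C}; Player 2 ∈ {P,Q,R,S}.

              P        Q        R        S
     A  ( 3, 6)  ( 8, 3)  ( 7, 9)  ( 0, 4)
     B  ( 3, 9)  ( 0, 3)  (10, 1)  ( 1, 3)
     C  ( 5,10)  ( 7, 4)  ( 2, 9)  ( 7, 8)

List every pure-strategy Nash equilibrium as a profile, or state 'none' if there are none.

NE set: (C,P)

(A,P): not NE [P1→C gives 5>3; P2→R gives 9>6]
(A,Q): not NE [P2→R gives 9>3]
(A,R): not NE [P1→B gives 10>7]
(A,S): not NE [P1→C gives 7>0; P2→R gives 9>4]
(B,P): not NE [P1→C gives 5>3]
(B,Q): not NE [P1→A gives 8>0; P2→P gives 9>3]
(B,R): not NE [P2→P gives 9>1]
(B,S): not NE [P1→C gives 7>1; P2→P gives 9>3]
(C,P): NE
(C,Q): not NE [P1→A gives 8>7; P2→P gives 10>4]
(C,R): not NE [P1→B gives 10>2; P2→P gives 10>9]
(C,S): not NE [P2→P gives 10>8]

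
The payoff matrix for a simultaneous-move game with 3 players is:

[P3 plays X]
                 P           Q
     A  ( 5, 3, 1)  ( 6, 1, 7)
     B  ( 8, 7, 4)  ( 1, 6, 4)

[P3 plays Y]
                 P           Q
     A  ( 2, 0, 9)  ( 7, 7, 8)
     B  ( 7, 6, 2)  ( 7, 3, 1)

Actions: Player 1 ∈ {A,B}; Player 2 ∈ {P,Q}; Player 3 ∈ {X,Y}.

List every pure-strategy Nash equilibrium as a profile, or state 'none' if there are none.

(A,P,X): not NE [P1→B gives 8>5; P3→Y gives 9>1]
(A,P,Y): not NE [P1→B gives 7>2; P2→Q gives 7>0]
(A,Q,X): not NE [P2→P gives 3>1; P3→Y gives 8>7]
(A,Q,Y): NE
(B,P,X): NE
(B,P,Y): not NE [P3→X gives 4>2]
(B,Q,X): not NE [P1→A gives 6>1; P2→P gives 7>6]
(B,Q,Y): not NE [P2→P gives 6>3; P3→X gives 4>1]

Nash profiles: (A,Q,Y), (B,P,X)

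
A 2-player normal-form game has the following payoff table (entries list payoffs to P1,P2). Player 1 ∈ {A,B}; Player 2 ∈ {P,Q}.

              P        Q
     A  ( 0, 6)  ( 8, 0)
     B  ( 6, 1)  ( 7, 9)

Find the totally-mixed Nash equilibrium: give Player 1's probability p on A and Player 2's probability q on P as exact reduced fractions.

P1 indiff ⇒ q·0+(1-q)·8 = q·6+(1-q)·7 ⇒ q(-6) = (1-q)(-1) ⇒ q = 1/7
P2 indiff ⇒ p·6+(1-p)·1 = p·0+(1-p)·9 ⇒ p(6) = (1-p)(8) ⇒ p = 4/7

p=4/7, q=1/7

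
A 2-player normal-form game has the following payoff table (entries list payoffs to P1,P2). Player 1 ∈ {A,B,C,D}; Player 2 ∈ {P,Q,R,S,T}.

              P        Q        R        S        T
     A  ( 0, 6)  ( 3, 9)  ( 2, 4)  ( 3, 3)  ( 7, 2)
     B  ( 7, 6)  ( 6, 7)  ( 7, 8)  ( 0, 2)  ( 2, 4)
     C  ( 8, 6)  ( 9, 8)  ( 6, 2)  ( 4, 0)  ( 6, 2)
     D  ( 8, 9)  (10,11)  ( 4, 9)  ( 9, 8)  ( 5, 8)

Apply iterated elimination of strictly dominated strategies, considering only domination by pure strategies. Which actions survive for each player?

IESDS → P1:{B,C,D} P2:{Q,R}

P2 drop P (Q beats it: A:9>6 B:7>6 C:8>6 D:11>9)
P2 drop S (Q beats it: A:9>3 B:7>2 C:8>0 D:11>8)
P2 drop T (Q beats it: A:9>2 B:7>4 C:8>2 D:11>8)
P1 drop A (B beats it: Q:6>3 R:7>2)
P1→{B,C,D} P2→{Q,R}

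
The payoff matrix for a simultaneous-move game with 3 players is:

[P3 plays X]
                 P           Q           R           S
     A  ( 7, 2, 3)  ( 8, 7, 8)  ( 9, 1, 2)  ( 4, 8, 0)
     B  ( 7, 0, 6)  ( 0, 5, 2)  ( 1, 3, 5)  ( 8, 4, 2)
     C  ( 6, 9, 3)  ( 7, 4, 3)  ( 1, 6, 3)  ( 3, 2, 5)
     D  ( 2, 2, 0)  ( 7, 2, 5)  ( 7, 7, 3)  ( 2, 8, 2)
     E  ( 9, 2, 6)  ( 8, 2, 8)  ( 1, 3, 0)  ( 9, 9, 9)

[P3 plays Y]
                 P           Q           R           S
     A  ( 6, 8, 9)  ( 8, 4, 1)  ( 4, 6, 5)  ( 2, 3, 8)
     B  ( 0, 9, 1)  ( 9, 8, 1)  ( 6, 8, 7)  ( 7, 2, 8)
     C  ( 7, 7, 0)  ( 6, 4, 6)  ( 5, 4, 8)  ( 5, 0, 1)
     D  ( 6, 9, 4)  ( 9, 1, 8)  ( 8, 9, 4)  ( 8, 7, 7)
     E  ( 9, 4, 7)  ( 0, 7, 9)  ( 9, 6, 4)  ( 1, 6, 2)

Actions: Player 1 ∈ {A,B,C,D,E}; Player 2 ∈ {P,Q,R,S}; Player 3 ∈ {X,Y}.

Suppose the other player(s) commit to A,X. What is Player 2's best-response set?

u_2(P vs A,X) = 2
u_2(Q vs A,X) = 7
u_2(R vs A,X) = 1
u_2(S vs A,X) = 8
max payoff 8 at {S}

P2 best: {S}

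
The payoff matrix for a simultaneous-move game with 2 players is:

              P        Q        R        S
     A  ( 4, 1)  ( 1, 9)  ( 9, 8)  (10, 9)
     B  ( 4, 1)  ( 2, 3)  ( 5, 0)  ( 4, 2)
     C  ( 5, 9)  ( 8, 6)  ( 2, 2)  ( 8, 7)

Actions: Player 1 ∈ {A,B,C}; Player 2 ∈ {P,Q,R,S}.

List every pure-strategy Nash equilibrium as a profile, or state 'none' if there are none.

(A,P): not NE [P1→C gives 5>4; P2→S gives 9>1]
(A,Q): not NE [P1→C gives 8>1]
(A,R): not NE [P2→S gives 9>8]
(A,S): NE
(B,P): not NE [P1→C gives 5>4; P2→Q gives 3>1]
(B,Q): not NE [P1→C gives 8>2]
(B,R): not NE [P1→A gives 9>5; P2→Q gives 3>0]
(B,S): not NE [P1→A gives 10>4; P2→Q gives 3>2]
(C,P): NE
(C,Q): not NE [P2→P gives 9>6]
(C,R): not NE [P1→A gives 9>2; P2→P gives 9>2]
(C,S): not NE [P1→A gives 10>8; P2→P gives 9>7]

PSNE = {(A,S), (C,P)}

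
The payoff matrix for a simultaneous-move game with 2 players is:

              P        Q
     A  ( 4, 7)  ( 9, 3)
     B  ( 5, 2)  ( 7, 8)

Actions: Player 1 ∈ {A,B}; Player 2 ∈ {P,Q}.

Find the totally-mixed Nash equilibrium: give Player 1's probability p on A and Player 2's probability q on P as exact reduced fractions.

P1 mixes 3/5 on A; P2 mixes 2/3 on P

P1 indiff ⇒ q·4+(1-q)·9 = q·5+(1-q)·7 ⇒ q(-1) = (1-q)(-2) ⇒ q = 2/3
P2 indiff ⇒ p·7+(1-p)·2 = p·3+(1-p)·8 ⇒ p(4) = (1-p)(6) ⇒ p = 3/5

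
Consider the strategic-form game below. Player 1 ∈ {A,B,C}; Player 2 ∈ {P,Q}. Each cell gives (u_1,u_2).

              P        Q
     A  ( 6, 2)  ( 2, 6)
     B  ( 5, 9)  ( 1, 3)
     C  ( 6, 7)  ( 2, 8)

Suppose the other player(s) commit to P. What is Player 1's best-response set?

u_1(A vs P) = 6
u_1(B vs P) = 5
u_1(C vs P) = 6
max payoff 6 at {A,C}

P1 best: {A,C}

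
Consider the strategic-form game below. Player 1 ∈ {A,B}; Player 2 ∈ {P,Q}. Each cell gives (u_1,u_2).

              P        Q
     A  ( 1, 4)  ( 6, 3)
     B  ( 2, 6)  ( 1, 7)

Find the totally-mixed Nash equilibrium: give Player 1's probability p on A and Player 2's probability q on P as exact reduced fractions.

P1 indiff ⇒ q·1+(1-q)·6 = q·2+(1-q)·1 ⇒ q(-1) = (1-q)(-5) ⇒ q = 5/6
P2 indiff ⇒ p·4+(1-p)·6 = p·3+(1-p)·7 ⇒ p(1) = (1-p)(1) ⇒ p = 1/2

(p,q) = (1/2, 5/6)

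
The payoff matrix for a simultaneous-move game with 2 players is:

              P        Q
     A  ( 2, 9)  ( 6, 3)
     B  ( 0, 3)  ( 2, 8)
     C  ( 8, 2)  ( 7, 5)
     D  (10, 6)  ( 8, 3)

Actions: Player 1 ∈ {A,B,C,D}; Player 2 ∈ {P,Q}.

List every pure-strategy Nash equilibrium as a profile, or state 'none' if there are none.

PSNE = {(D,P)}

(A,P): not NE [P1→D gives 10>2]
(A,Q): not NE [P1→D gives 8>6; P2→P gives 9>3]
(B,P): not NE [P1→D gives 10>0; P2→Q gives 8>3]
(B,Q): not NE [P1→D gives 8>2]
(C,P): not NE [P1→D gives 10>8; P2→Q gives 5>2]
(C,Q): not NE [P1→D gives 8>7]
(D,P): NE
(D,Q): not NE [P2→P gives 6>3]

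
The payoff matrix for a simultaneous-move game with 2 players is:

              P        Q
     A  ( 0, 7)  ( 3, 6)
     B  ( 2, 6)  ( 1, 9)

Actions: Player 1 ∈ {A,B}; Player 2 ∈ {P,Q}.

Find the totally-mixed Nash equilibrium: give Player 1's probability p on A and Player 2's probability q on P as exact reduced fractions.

P1 indiff ⇒ q·0+(1-q)·3 = q·2+(1-q)·1 ⇒ q(-2) = (1-q)(-2) ⇒ q = 1/2
P2 indiff ⇒ p·7+(1-p)·6 = p·6+(1-p)·9 ⇒ p(1) = (1-p)(3) ⇒ p = 3/4

(p,q) = (3/4, 1/2)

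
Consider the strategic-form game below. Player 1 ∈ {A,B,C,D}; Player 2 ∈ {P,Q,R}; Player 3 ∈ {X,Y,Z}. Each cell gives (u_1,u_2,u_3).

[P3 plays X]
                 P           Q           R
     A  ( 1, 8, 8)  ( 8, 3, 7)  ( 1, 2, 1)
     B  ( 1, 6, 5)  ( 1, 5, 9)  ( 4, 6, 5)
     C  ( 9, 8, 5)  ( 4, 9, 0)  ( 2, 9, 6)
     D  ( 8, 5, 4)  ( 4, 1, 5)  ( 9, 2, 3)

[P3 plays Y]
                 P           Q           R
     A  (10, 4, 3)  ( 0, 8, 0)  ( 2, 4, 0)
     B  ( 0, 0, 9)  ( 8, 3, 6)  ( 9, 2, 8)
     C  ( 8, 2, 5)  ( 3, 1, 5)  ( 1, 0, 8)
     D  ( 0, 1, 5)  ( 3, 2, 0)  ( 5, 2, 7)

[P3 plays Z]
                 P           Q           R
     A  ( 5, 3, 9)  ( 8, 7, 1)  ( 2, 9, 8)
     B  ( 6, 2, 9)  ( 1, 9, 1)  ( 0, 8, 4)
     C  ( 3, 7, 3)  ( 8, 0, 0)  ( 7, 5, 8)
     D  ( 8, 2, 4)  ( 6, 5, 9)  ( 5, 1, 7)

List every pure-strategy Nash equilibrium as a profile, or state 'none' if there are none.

No pure NE.

(A,P,X): not NE [P1→C gives 9>1; P3→Z gives 9>8]
(A,P,Y): not NE [P2→Q gives 8>4; P3→Z gives 9>3]
(A,P,Z): not NE [P1→D gives 8>5; P2→R gives 9>3]
(A,Q,X): not NE [P2→P gives 8>3]
(A,Q,Y): not NE [P1→B gives 8>0; P3→X gives 7>0]
(A,Q,Z): not NE [P2→R gives 9>7; P3→X gives 7>1]
(A,R,X): not NE [P1→D gives 9>1; P2→P gives 8>2; P3→Z gives 8>1]
(A,R,Y): not NE [P1→B gives 9>2; P2→Q gives 8>4; P3→Z gives 8>0]
(A,R,Z): not NE [P1→C gives 7>2]
(B,P,X): not NE [P1→C gives 9>1; P3→Z gives 9>5]
(B,P,Y): not NE [P1→A gives 10>0; P2→Q gives 3>0]
(B,P,Z): not NE [P1→D gives 8>6; P2→Q gives 9>2]
(B,Q,X): not NE [P1→A gives 8>1; P2→R gives 6>5]
(B,Q,Y): not NE [P3→X gives 9>6]
(B,Q,Z): not NE [P1→C gives 8>1; P3→X gives 9>1]
(B,R,X): not NE [P1→D gives 9>4; P3→Y gives 8>5]
(B,R,Y): not NE [P2→Q gives 3>2]
(B,R,Z): not NE [P1→C gives 7>0; P2→Q gives 9>8; P3→Y gives 8>4]
(C,P,X): not NE [P2→R gives 9>8]
(C,P,Y): not NE [P1→A gives 10>8]
(C,P,Z): not NE [P1→D gives 8>3; P3→Y gives 5>3]
(C,Q,X): not NE [P1→A gives 8>4; P3→Y gives 5>0]
(C,Q,Y): not NE [P1→B gives 8>3; P2→P gives 2>1]
(C,Q,Z): not NE [P2→P gives 7>0; P3→Y gives 5>0]
(C,R,X): not NE [P1→D gives 9>2; P3→Z gives 8>6]
(C,R,Y): not NE [P1→B gives 9>1; P2→P gives 2>0]
(C,R,Z): not NE [P2→P gives 7>5]
(D,P,X): not NE [P1→C gives 9>8; P3→Y gives 5>4]
(D,P,Y): not NE [P1→A gives 10>0; P2→R gives 2>1]
(D,P,Z): not NE [P2→Q gives 5>2; P3→Y gives 5>4]
(D,Q,X): not NE [P1→A gives 8>4; P2→P gives 5>1; P3→Z gives 9>5]
(D,Q,Y): not NE [P1→B gives 8>3; P3→Z gives 9>0]
(D,Q,Z): not NE [P1→C gives 8>6]
(D,R,X): not NE [P2→P gives 5>2; P3→Z gives 7>3]
(D,R,Y): not NE [P1→B gives 9>5]
(D,R,Z): not NE [P1→C gives 7>5; P2→Q gives 5>1]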